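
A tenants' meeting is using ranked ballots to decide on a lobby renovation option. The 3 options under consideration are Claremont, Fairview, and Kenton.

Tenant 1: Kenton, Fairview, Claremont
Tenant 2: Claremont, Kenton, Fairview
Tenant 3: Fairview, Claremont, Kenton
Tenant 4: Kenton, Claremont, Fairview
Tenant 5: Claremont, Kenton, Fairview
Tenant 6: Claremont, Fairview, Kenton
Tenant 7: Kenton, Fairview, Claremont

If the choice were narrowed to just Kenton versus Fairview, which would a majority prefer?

Ballots ranking Kenton above Fairview: 5.
Ballots ranking Fairview above Kenton: 2.
Kenton wins the head-to-head, 5–2.

Kenton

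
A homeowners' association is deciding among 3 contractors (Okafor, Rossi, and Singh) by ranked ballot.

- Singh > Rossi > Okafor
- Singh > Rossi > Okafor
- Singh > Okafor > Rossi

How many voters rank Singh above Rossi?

3

Ballots ranking Singh above Rossi: 3.
Ballots ranking Rossi above Singh: 0.
So 3 of 3 voters prefer Singh to Rossi.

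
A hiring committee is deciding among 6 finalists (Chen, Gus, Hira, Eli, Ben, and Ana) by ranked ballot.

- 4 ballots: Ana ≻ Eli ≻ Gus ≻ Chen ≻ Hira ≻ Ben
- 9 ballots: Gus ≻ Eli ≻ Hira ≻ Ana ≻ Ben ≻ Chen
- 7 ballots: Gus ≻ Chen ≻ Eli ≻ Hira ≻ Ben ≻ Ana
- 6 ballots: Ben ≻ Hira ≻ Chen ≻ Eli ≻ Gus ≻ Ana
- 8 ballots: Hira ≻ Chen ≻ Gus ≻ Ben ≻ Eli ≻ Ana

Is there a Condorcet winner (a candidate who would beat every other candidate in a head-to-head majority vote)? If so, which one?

Head-to-head results (34 voters total):
Chen vs Gus: Gus wins 20–14.
Chen vs Hira: Hira wins 23–11.
Chen vs Eli: Chen wins 21–13.
Chen vs Ben: Chen wins 19–15.
Chen vs Ana: Chen wins 21–13.
Gus vs Hira: Gus wins 20–14.
Gus vs Eli: Gus wins 24–10.
Gus vs Ben: Gus wins 28–6.
Gus vs Ana: Gus wins 30–4.
Hira vs Eli: Eli wins 20–14.
Hira vs Ben: Hira wins 28–6.
Hira vs Ana: Hira wins 30–4.
Eli vs Ben: Eli wins 20–14.
Eli vs Ana: Eli wins 30–4.
Ben vs Ana: Ben wins 21–13.
Gus beats each rival — Chen (20–14), Hira (20–14), Eli (24–10), Ben (28–6), Ana (30–4) — so Gus is the Condorcet winner.

Gus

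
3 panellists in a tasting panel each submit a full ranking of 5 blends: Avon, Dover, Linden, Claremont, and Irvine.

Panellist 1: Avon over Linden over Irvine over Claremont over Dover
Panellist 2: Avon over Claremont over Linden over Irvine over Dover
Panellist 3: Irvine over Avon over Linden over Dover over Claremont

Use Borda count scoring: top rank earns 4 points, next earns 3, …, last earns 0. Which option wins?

Avon

Borda scores:
  Avon: 4 + 4 + 3 = 11
  Dover: 0 + 0 + 1 = 1
  Linden: 3 + 2 + 2 = 7
  Claremont: 1 + 3 + 0 = 4
  Irvine: 2 + 1 + 4 = 7
Avon has the highest total.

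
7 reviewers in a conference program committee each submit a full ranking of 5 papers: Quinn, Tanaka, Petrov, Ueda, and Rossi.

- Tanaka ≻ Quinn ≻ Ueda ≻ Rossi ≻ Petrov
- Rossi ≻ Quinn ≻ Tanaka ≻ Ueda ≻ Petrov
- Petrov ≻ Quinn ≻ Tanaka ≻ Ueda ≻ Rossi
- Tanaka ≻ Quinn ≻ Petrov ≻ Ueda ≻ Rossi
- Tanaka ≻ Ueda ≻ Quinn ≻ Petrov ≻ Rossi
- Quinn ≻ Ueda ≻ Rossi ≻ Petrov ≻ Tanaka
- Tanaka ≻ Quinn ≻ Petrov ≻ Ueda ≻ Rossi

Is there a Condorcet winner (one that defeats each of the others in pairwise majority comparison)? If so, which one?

Tanaka

Head-to-head results (7 voters total):
Quinn vs Tanaka: Tanaka wins 4–3.
Quinn vs Petrov: Quinn wins 6–1.
Quinn vs Ueda: Quinn wins 6–1.
Quinn vs Rossi: Quinn wins 6–1.
Tanaka vs Petrov: Tanaka wins 5–2.
Tanaka vs Ueda: Tanaka wins 6–1.
Tanaka vs Rossi: Tanaka wins 5–2.
Petrov vs Ueda: Ueda wins 4–3.
Petrov vs Rossi: Petrov wins 4–3.
Ueda vs Rossi: Ueda wins 6–1.
Tanaka beats each rival — Quinn (4–3), Petrov (5–2), Ueda (6–1), Rossi (5–2) — so Tanaka is the Condorcet winner.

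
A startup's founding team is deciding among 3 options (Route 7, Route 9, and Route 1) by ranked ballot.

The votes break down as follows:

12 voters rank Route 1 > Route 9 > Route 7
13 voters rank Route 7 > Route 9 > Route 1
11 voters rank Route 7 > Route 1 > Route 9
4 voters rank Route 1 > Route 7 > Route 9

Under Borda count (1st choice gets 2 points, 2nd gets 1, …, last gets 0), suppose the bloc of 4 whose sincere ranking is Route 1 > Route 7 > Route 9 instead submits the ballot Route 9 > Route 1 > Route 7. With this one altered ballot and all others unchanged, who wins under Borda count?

Borda totals with the altered ballot: Route 7 48, Route 9 33, Route 1 39.
The winner is unchanged: still Route 7.

Route 7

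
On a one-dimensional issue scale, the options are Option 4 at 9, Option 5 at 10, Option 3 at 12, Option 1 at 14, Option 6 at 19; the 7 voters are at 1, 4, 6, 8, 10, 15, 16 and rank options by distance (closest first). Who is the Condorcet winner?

With single-peaked preferences on a line, the Condorcet winner is the candidate closest to the median voter.
The median voter (position 8) is closest to Option 4 at 9.
Check: Option 4 vs Option 1 — voters closer to Option 4: 5 of 7.

Option 4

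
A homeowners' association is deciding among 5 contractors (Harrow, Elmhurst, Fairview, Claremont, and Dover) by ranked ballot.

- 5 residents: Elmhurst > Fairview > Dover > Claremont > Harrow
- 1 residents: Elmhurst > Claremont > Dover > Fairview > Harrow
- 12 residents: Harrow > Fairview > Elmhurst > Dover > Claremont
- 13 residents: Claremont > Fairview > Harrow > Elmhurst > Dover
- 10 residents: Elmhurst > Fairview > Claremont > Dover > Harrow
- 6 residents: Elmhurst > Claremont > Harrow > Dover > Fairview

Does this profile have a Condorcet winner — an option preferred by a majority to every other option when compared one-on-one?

Head-to-head results (47 voters total):
Harrow vs Elmhurst: Harrow wins 25–22.
Harrow vs Fairview: Fairview wins 29–18.
Harrow vs Claremont: Claremont wins 35–12.
Harrow vs Dover: Harrow wins 31–16.
Elmhurst vs Fairview: Fairview wins 25–22.
Elmhurst vs Claremont: Elmhurst wins 34–13.
Elmhurst vs Dover: Elmhurst wins 47–0.
Fairview vs Claremont: Fairview wins 27–20.
Fairview vs Dover: Fairview wins 40–7.
Claremont vs Dover: Claremont wins 30–17.
Fairview beats each rival — Harrow (29–18), Elmhurst (25–22), Claremont (27–20), Dover (40–7) — so Fairview is the Condorcet winner.

Yes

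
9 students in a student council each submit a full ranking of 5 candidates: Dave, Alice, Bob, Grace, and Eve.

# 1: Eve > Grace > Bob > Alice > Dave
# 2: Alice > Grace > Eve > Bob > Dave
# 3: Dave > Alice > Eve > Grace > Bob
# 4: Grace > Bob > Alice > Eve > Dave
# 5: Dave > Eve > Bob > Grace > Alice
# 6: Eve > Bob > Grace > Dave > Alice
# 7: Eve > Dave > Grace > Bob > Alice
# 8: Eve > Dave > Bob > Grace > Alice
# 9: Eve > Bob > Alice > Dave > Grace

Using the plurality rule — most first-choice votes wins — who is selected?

First-place vote totals:
  Dave: 2
  Alice: 1
  Bob: 0
  Grace: 1
  Eve: 5
Eve has the most first-place votes.

Eve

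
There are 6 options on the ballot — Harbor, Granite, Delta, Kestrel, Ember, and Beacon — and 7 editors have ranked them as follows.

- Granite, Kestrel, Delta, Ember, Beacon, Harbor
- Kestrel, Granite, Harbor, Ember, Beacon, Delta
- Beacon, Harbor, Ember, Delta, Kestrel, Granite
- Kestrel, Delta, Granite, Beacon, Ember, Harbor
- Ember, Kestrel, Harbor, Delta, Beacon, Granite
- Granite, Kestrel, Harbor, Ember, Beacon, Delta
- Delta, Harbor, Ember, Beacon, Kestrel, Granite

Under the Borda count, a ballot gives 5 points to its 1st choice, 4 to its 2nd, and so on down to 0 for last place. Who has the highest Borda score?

Kestrel

Borda scores:
  Harbor: 0 + 3 + 4 + 0 + 3 + 3 + 4 = 17
  Granite: 5 + 4 + 0 + 3 + 0 + 5 + 0 = 17
  Delta: 3 + 0 + 2 + 4 + 2 + 0 + 5 = 16
  Kestrel: 4 + 5 + 1 + 5 + 4 + 4 + 1 = 24
  Ember: 2 + 2 + 3 + 1 + 5 + 2 + 3 = 18
  Beacon: 1 + 1 + 5 + 2 + 1 + 1 + 2 = 13
Kestrel has the highest total.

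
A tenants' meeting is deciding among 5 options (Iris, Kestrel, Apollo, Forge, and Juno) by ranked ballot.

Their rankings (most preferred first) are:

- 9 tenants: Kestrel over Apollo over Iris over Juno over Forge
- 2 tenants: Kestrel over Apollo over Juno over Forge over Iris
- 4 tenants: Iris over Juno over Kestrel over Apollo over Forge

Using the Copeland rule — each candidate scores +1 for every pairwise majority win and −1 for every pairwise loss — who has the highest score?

Pairwise results:
  Iris vs Kestrel: Kestrel wins 11–4.
  Iris vs Apollo: Apollo wins 11–4.
  Iris vs Forge: Iris wins 13–2.
  Iris vs Juno: Iris wins 13–2.
  Kestrel vs Apollo: Kestrel wins 15–0.
  Kestrel vs Forge: Kestrel wins 15–0.
  Kestrel vs Juno: Kestrel wins 11–4.
  Apollo vs Forge: Apollo wins 15–0.
  Apollo vs Juno: Apollo wins 11–4.
  Forge vs Juno: Juno wins 15–0.
Copeland scores (wins − losses):
  Iris: 2 − 2 = 0
  Kestrel: 4 − 0 = 4
  Apollo: 3 − 1 = 2
  Forge: 0 − 4 = -4
  Juno: 1 − 3 = -2
Kestrel has the best Copeland score.

Kestrel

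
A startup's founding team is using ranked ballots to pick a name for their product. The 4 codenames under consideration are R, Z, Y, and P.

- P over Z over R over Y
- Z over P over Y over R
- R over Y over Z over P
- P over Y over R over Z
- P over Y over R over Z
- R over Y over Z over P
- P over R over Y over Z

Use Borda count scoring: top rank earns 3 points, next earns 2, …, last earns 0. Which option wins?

P

Borda scores:
  R: 1 + 0 + 3 + 1 + 1 + 3 + 2 = 11
  Z: 2 + 3 + 1 + 0 + 0 + 1 + 0 = 7
  Y: 0 + 1 + 2 + 2 + 2 + 2 + 1 = 10
  P: 3 + 2 + 0 + 3 + 3 + 0 + 3 = 14
P has the highest total.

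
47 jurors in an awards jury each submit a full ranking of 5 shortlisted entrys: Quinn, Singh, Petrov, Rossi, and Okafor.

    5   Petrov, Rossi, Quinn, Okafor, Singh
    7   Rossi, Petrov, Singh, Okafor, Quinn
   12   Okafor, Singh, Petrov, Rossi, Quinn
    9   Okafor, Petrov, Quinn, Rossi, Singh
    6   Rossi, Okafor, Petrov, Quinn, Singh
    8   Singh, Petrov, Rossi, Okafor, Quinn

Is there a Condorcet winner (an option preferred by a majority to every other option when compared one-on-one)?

No

Head-to-head results (47 voters total):
Quinn vs Singh: Singh wins 27–20.
Quinn vs Petrov: Petrov wins 47–0.
Quinn vs Rossi: Rossi wins 38–9.
Quinn vs Okafor: Okafor wins 42–5.
Singh vs Petrov: Petrov wins 27–20.
Singh vs Rossi: Rossi wins 27–20.
Singh vs Okafor: Okafor wins 32–15.
Petrov vs Rossi: Petrov wins 34–13.
Petrov vs Okafor: Okafor wins 27–20.
Rossi vs Okafor: Rossi wins 26–21.
No candidate beats all others: Petrov beats Rossi beats Okafor beats Petrov, a majority cycle.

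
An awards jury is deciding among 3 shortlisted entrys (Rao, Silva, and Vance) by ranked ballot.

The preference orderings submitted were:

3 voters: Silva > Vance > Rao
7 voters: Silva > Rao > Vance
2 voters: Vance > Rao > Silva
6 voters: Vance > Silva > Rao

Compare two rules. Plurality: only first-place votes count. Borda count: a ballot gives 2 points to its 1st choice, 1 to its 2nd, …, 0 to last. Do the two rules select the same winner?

Yes

Plurality first-place counts: Rao 0, Silva 10, Vance 8 → Silva.
Borda totals: Rao 9, Silva 26, Vance 19 → Silva.
The two rules agree on Silva.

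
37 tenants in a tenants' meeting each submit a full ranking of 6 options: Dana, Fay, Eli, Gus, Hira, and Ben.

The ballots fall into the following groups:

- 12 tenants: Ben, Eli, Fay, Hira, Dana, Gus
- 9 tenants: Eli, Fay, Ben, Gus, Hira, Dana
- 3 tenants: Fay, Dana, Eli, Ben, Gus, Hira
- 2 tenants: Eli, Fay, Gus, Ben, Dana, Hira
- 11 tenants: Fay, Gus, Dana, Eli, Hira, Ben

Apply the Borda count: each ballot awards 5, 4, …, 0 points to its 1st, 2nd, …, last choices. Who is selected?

Fay

Borda scores:
  Dana: 12·1 + 9·0 + 3·4 + 2·1 + 11·3 = 59
  Fay: 12·3 + 9·4 + 3·5 + 2·4 + 11·5 = 150
  Eli: 12·4 + 9·5 + 3·3 + 2·5 + 11·2 = 134
  Gus: 12·0 + 9·2 + 3·1 + 2·3 + 11·4 = 71
  Hira: 12·2 + 9·1 + 3·0 + 2·0 + 11·1 = 44
  Ben: 12·5 + 9·3 + 3·2 + 2·2 + 11·0 = 97
Fay has the highest total.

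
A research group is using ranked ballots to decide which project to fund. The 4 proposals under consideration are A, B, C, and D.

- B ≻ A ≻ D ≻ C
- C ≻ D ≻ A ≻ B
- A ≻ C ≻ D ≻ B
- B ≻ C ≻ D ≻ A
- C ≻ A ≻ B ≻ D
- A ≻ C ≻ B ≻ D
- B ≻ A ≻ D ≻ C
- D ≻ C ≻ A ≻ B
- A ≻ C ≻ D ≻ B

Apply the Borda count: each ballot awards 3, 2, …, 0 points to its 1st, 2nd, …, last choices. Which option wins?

A

Borda scores:
  A: 2 + 1 + 3 + 0 + 2 + 3 + 2 + 1 + 3 = 17
  B: 3 + 0 + 0 + 3 + 1 + 1 + 3 + 0 + 0 = 11
  C: 0 + 3 + 2 + 2 + 3 + 2 + 0 + 2 + 2 = 16
  D: 1 + 2 + 1 + 1 + 0 + 0 + 1 + 3 + 1 = 10
A has the highest total.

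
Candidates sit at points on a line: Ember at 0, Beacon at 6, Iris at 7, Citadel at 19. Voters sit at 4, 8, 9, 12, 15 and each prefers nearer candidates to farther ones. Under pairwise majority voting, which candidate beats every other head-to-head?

With single-peaked preferences on a line, the Condorcet winner is the candidate closest to the median voter.
The median voter (position 9) is closest to Iris at 7.
Check: Iris vs Beacon — voters closer to Iris: 4 of 5.

Iris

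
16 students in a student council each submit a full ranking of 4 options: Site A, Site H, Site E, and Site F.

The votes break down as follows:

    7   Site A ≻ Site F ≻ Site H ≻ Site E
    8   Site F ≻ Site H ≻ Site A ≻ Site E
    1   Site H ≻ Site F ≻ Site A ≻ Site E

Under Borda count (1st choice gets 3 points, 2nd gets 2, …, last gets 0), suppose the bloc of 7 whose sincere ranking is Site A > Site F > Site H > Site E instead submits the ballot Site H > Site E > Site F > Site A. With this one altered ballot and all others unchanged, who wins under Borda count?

Borda totals with the altered ballot: Site A 9, Site H 40, Site E 14, Site F 33.
The switch changes the winner from Site F to Site H.

Site H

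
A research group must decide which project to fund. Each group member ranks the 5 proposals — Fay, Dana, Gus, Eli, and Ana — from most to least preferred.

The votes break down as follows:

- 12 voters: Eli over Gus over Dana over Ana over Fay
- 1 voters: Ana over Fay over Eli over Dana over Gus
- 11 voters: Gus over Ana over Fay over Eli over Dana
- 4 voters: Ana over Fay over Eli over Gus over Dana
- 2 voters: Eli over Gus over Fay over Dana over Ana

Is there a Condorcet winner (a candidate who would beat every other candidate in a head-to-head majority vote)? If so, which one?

Head-to-head results (30 voters total):
Fay vs Dana: Fay wins 18–12.
Fay vs Gus: Gus wins 25–5.
Fay vs Eli: Fay wins 16–14.
Fay vs Ana: Ana wins 28–2.
Dana vs Gus: Gus wins 29–1.
Dana vs Eli: Eli wins 30–0.
Dana vs Ana: Ana wins 16–14.
Gus vs Eli: Eli wins 19–11.
Gus vs Ana: Gus wins 25–5.
Eli vs Ana: Ana wins 16–14.
No candidate beats all others: Fay beats Eli beats Gus beats Fay, a majority cycle.

None — there is no Condorcet winner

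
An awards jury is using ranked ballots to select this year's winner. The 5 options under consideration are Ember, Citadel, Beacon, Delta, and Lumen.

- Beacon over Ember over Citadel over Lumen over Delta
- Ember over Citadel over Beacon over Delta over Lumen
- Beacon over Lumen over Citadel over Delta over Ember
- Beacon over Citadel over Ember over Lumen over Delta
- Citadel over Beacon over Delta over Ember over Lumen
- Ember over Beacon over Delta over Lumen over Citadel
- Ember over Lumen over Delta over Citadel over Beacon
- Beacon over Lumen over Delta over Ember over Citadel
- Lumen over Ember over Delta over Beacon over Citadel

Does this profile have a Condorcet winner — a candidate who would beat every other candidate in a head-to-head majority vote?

Head-to-head results (9 voters total):
Ember vs Citadel: Ember wins 6–3.
Ember vs Beacon: Beacon wins 5–4.
Ember vs Delta: Ember wins 6–3.
Ember vs Lumen: Ember wins 6–3.
Citadel vs Beacon: Beacon wins 6–3.
Citadel vs Delta: Citadel wins 5–4.
Citadel vs Lumen: Lumen wins 5–4.
Beacon vs Delta: Beacon wins 7–2.
Beacon vs Lumen: Beacon wins 7–2.
Delta vs Lumen: Lumen wins 6–3.
Beacon beats each rival — Ember (5–4), Citadel (6–3), Delta (7–2), Lumen (7–2) — so Beacon is the Condorcet winner.

Yes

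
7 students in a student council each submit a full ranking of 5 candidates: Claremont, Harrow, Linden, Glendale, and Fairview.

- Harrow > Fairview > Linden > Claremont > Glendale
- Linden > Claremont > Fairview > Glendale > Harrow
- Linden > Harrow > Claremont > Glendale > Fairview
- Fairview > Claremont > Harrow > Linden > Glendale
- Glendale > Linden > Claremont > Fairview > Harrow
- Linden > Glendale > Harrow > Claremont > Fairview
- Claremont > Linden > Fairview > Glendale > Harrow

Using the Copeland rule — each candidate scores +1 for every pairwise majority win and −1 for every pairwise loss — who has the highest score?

Linden

Pairwise results:
  Claremont vs Harrow: Claremont wins 4–3.
  Claremont vs Linden: Linden wins 5–2.
  Claremont vs Glendale: Claremont wins 5–2.
  Claremont vs Fairview: Claremont wins 5–2.
  Harrow vs Linden: Linden wins 5–2.
  Harrow vs Glendale: Glendale wins 4–3.
  Harrow vs Fairview: Fairview wins 4–3.
  Linden vs Glendale: Linden wins 6–1.
  Linden vs Fairview: Linden wins 5–2.
  Glendale vs Fairview: Fairview wins 4–3.
Copeland scores (wins − losses):
  Claremont: 3 − 1 = 2
  Harrow: 0 − 4 = -4
  Linden: 4 − 0 = 4
  Glendale: 1 − 3 = -2
  Fairview: 2 − 2 = 0
Linden has the best Copeland score.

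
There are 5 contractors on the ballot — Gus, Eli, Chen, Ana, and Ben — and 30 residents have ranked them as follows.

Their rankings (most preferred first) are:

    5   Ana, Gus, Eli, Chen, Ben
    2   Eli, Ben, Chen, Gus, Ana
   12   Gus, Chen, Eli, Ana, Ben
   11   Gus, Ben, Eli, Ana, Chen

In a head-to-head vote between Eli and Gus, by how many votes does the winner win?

26

Ballots ranking Eli above Gus: 2.
Ballots ranking Gus above Eli: 5+12+11 = 28.
Gus wins 28–2, a margin of 26.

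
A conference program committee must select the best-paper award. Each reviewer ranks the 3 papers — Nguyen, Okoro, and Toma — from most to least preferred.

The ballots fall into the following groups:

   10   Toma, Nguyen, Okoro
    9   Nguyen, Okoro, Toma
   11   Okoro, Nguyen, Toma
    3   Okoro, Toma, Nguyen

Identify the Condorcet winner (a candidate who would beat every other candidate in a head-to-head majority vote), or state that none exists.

Head-to-head results (33 voters total):
Nguyen vs Okoro: Nguyen wins 19–14.
Nguyen vs Toma: Nguyen wins 20–13.
Okoro vs Toma: Okoro wins 23–10.
Nguyen beats each rival — Okoro (19–14), Toma (20–13) — so Nguyen is the Condorcet winner.

Nguyen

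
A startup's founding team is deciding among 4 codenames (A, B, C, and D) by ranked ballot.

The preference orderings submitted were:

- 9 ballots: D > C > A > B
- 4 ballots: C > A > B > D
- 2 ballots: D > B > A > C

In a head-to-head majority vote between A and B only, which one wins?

Ballots ranking A above B: 9+4 = 13.
Ballots ranking B above A: 2.
A wins the head-to-head, 13–2.

A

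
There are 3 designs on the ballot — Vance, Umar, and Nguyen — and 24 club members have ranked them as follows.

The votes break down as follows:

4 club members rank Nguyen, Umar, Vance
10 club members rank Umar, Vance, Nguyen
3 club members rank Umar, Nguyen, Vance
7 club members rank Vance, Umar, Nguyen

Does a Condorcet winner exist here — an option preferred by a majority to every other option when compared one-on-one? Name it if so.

Head-to-head results (24 voters total):
Vance vs Umar: Umar wins 17–7.
Vance vs Nguyen: Vance wins 17–7.
Umar vs Nguyen: Umar wins 20–4.
Umar beats each rival — Vance (17–7), Nguyen (20–4) — so Umar is the Condorcet winner.

Umar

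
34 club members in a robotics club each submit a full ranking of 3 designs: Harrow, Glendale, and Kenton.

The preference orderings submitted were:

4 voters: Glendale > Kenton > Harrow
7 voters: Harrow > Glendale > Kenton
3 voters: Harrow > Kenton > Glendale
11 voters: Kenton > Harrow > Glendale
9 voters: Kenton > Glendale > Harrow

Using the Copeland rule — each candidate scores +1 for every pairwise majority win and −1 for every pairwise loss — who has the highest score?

Kenton

Pairwise results:
  Harrow vs Glendale: Harrow wins 21–13.
  Harrow vs Kenton: Kenton wins 24–10.
  Glendale vs Kenton: Kenton wins 23–11.
Copeland scores (wins − losses):
  Harrow: 1 − 1 = 0
  Glendale: 0 − 2 = -2
  Kenton: 2 − 0 = 2
Kenton has the best Copeland score.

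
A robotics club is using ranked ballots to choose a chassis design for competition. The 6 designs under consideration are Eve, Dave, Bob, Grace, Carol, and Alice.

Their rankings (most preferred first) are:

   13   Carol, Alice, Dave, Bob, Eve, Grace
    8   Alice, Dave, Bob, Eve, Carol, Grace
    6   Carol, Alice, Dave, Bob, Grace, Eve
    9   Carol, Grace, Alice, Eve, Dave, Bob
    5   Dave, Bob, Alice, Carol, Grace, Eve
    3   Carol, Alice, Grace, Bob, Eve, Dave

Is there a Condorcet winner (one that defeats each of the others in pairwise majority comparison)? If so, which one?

Carol

Head-to-head results (44 voters total):
Eve vs Dave: Dave wins 32–12.
Eve vs Bob: Bob wins 35–9.
Eve vs Grace: Grace wins 23–21.
Eve vs Carol: Carol wins 36–8.
Eve vs Alice: Alice wins 44–0.
Dave vs Bob: Dave wins 41–3.
Dave vs Grace: Dave wins 32–12.
Dave vs Carol: Carol wins 31–13.
Dave vs Alice: Alice wins 39–5.
Bob vs Grace: Bob wins 32–12.
Bob vs Carol: Carol wins 31–13.
Bob vs Alice: Alice wins 39–5.
Grace vs Carol: Carol wins 44–0.
Grace vs Alice: Alice wins 35–9.
Carol vs Alice: Carol wins 31–13.
Carol beats each rival — Eve (36–8), Dave (31–13), Bob (31–13), Grace (44–0), Alice (31–13) — so Carol is the Condorcet winner.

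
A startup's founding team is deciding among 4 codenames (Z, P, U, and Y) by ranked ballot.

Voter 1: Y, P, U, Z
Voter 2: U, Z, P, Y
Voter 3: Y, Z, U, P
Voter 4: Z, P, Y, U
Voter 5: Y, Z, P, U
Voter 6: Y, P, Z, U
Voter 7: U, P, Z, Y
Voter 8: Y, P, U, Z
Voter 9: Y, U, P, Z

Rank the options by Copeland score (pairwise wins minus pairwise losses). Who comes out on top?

Pairwise results:
  Z vs P: P wins 5–4.
  Z vs U: U wins 5–4.
  Z vs Y: Y wins 6–3.
  P vs U: P wins 5–4.
  P vs Y: Y wins 6–3.
  U vs Y: Y wins 7–2.
Copeland scores (wins − losses):
  Z: 0 − 3 = -3
  P: 2 − 1 = 1
  U: 1 − 2 = -1
  Y: 3 − 0 = 3
Y has the best Copeland score.

Y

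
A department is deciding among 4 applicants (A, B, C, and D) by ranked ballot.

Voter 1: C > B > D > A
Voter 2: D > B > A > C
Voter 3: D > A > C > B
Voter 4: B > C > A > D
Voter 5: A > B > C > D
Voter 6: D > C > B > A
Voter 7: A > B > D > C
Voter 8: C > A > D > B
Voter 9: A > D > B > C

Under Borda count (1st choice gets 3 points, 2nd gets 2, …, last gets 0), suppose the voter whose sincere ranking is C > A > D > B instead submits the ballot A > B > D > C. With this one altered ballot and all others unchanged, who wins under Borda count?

Borda totals with the altered ballot: A 16, B 15, C 9, D 14.
The winner is unchanged: still A.

A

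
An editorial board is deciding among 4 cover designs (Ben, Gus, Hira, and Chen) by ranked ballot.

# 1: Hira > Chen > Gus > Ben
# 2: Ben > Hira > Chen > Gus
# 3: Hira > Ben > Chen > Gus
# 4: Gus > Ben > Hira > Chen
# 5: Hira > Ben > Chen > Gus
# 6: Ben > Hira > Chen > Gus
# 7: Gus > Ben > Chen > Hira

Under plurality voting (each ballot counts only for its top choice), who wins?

First-place vote totals:
  Ben: 2
  Gus: 2
  Hira: 3
  Chen: 0
Hira has the most first-place votes.

Hira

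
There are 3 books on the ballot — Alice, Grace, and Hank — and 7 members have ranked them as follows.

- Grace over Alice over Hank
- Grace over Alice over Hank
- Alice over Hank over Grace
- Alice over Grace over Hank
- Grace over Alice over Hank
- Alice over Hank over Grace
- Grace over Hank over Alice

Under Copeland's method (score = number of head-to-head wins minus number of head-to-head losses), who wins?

Grace

Pairwise results:
  Alice vs Grace: Grace wins 4–3.
  Alice vs Hank: Alice wins 6–1.
  Grace vs Hank: Grace wins 5–2.
Copeland scores (wins − losses):
  Alice: 1 − 1 = 0
  Grace: 2 − 0 = 2
  Hank: 0 − 2 = -2
Grace has the best Copeland score.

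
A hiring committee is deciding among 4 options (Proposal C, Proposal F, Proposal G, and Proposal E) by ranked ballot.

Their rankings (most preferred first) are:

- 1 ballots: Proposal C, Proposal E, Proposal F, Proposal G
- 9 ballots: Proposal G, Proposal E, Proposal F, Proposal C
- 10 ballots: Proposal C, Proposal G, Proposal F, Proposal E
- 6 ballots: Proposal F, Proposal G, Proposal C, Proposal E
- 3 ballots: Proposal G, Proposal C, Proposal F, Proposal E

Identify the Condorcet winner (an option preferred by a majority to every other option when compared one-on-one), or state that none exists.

Head-to-head results (29 voters total):
Proposal C vs Proposal F: Proposal F wins 15–14.
Proposal C vs Proposal G: Proposal G wins 18–11.
Proposal C vs Proposal E: Proposal C wins 20–9.
Proposal F vs Proposal G: Proposal G wins 22–7.
Proposal F vs Proposal E: Proposal F wins 19–10.
Proposal G vs Proposal E: Proposal G wins 28–1.
Proposal G beats each rival — Proposal C (18–11), Proposal F (22–7), Proposal E (28–1) — so Proposal G is the Condorcet winner.

Proposal G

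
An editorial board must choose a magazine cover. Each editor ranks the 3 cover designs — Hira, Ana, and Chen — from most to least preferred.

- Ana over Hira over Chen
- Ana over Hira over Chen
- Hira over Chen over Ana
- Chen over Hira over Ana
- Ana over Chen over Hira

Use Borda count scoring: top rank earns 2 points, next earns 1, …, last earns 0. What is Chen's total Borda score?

4

Borda scores:
  Hira: 1 + 1 + 2 + 1 + 0 = 5
  Ana: 2 + 2 + 0 + 0 + 2 = 6
  Chen: 0 + 0 + 1 + 2 + 1 = 4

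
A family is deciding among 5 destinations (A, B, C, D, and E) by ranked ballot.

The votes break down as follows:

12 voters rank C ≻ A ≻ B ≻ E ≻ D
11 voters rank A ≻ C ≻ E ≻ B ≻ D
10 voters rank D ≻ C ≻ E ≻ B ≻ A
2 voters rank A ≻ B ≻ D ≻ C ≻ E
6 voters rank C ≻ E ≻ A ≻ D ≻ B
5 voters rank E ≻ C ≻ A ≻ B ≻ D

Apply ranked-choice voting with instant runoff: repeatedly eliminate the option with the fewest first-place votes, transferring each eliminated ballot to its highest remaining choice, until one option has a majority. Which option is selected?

Round 1: C 18, A 13, D 10, E 5, B 0. B has the fewest and is eliminated.
Round 2: C 18, A 13, D 10, E 5. E has the fewest and is eliminated.
Round 3: C 23, A 13, D 10. D has the fewest and is eliminated.
Round 4: C 33, A 13. C has a majority.

C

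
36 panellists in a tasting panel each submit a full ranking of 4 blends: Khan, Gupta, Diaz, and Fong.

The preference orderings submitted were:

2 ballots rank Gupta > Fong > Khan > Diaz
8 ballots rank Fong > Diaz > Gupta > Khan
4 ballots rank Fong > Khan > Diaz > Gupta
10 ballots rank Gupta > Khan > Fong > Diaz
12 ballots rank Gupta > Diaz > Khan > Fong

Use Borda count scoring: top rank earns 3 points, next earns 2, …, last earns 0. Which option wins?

Borda scores:
  Khan: 2·1 + 8·0 + 4·2 + 10·2 + 12·1 = 42
  Gupta: 2·3 + 8·1 + 4·0 + 10·3 + 12·3 = 80
  Diaz: 2·0 + 8·2 + 4·1 + 10·0 + 12·2 = 44
  Fong: 2·2 + 8·3 + 4·3 + 10·1 + 12·0 = 50
Gupta has the highest total.

Gupta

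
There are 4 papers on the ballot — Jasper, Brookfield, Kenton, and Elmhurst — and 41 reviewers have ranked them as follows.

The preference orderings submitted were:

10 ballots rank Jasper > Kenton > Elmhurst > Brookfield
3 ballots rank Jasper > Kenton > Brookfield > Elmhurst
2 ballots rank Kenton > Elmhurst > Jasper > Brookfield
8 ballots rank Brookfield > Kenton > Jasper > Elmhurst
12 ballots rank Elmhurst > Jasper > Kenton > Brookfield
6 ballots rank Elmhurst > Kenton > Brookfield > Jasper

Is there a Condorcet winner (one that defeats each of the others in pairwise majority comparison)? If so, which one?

Jasper

Head-to-head results (41 voters total):
Jasper vs Brookfield: Jasper wins 27–14.
Jasper vs Kenton: Jasper wins 25–16.
Jasper vs Elmhurst: Jasper wins 21–20.
Brookfield vs Kenton: Kenton wins 33–8.
Brookfield vs Elmhurst: Elmhurst wins 30–11.
Kenton vs Elmhurst: Kenton wins 23–18.
Jasper beats each rival — Brookfield (27–14), Kenton (25–16), Elmhurst (21–20) — so Jasper is the Condorcet winner.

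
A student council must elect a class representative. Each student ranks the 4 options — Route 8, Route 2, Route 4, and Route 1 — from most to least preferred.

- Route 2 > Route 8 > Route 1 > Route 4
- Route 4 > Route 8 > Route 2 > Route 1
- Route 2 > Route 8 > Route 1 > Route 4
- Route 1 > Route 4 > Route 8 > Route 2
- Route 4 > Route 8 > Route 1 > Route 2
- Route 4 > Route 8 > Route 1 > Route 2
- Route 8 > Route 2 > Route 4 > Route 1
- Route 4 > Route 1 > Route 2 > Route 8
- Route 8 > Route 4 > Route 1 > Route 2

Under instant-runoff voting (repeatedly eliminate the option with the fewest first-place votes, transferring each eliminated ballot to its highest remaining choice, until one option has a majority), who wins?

Route 4

Round 1: Route 4 4, Route 8 2, Route 2 2, Route 1 1. Route 1 has the fewest and is eliminated.
Round 2: Route 4 5, Route 8 2, Route 2 2. Route 4 has a majority.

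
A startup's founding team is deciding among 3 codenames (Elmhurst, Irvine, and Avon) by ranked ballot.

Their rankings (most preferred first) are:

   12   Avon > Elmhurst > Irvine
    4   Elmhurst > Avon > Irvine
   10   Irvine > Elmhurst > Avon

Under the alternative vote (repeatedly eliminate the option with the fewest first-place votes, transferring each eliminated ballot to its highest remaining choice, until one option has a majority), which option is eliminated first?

Round 1: Avon 12, Irvine 10, Elmhurst 4. Elmhurst has the fewest and is eliminated.
Round 2: Avon 16, Irvine 10. Avon has a majority.

Elmhurst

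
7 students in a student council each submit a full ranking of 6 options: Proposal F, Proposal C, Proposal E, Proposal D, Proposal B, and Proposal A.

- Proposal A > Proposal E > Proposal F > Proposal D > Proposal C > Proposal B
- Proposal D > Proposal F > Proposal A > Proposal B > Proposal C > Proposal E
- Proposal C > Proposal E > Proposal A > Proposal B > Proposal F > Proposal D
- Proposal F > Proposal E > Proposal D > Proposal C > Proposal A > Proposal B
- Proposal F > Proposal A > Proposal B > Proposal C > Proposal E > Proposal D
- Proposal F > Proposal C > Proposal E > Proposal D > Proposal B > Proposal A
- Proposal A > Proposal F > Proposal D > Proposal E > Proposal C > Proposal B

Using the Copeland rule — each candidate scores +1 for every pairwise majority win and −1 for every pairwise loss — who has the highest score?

Proposal F

Pairwise results:
  Proposal F vs Proposal C: Proposal F wins 6–1.
  Proposal F vs Proposal E: Proposal F wins 5–2.
  Proposal F vs Proposal D: Proposal F wins 6–1.
  Proposal F vs Proposal B: Proposal F wins 6–1.
  Proposal F vs Proposal A: Proposal F wins 4–3.
  Proposal C vs Proposal E: Proposal C wins 4–3.
  Proposal C vs Proposal D: Proposal D wins 4–3.
  Proposal C vs Proposal B: Proposal C wins 5–2.
  Proposal C vs Proposal A: Proposal A wins 4–3.
  Proposal E vs Proposal D: Proposal E wins 5–2.
  Proposal E vs Proposal B: Proposal E wins 5–2.
  Proposal E vs Proposal A: Proposal A wins 4–3.
  Proposal D vs Proposal B: Proposal D wins 5–2.
  Proposal D vs Proposal A: Proposal A wins 4–3.
  Proposal B vs Proposal A: Proposal A wins 6–1.
Copeland scores (wins − losses):
  Proposal F: 5 − 0 = 5
  Proposal C: 2 − 3 = -1
  Proposal E: 2 − 3 = -1
  Proposal D: 2 − 3 = -1
  Proposal B: 0 − 5 = -5
  Proposal A: 4 − 1 = 3
Proposal F has the best Copeland score.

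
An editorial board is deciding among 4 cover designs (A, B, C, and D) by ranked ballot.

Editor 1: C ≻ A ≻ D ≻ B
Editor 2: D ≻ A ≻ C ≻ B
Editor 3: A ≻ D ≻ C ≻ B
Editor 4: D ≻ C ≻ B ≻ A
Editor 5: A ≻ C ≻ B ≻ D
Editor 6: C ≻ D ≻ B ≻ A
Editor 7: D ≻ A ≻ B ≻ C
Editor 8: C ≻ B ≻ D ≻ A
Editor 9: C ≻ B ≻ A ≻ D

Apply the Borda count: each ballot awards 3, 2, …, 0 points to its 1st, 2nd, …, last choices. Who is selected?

C

Borda scores:
  A: 2 + 2 + 3 + 0 + 3 + 0 + 2 + 0 + 1 = 13
  B: 0 + 0 + 0 + 1 + 1 + 1 + 1 + 2 + 2 = 8
  C: 3 + 1 + 1 + 2 + 2 + 3 + 0 + 3 + 3 = 18
  D: 1 + 3 + 2 + 3 + 0 + 2 + 3 + 1 + 0 = 15
C has the highest total.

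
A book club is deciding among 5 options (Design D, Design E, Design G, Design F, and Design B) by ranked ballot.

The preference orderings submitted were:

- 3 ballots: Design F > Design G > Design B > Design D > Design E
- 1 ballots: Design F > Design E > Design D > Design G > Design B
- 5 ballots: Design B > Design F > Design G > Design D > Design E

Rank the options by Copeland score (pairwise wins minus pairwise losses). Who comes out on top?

Design B

Pairwise results:
  Design D vs Design E: Design D wins 8–1.
  Design D vs Design G: Design G wins 8–1.
  Design D vs Design F: Design F wins 9–0.
  Design D vs Design B: Design B wins 8–1.
  Design E vs Design G: Design G wins 8–1.
  Design E vs Design F: Design F wins 9–0.
  Design E vs Design B: Design B wins 8–1.
  Design G vs Design F: Design F wins 9–0.
  Design G vs Design B: Design B wins 5–4.
  Design F vs Design B: Design B wins 5–4.
Copeland scores (wins − losses):
  Design D: 1 − 3 = -2
  Design E: 0 − 4 = -4
  Design G: 2 − 2 = 0
  Design F: 3 − 1 = 2
  Design B: 4 − 0 = 4
Design B has the best Copeland score.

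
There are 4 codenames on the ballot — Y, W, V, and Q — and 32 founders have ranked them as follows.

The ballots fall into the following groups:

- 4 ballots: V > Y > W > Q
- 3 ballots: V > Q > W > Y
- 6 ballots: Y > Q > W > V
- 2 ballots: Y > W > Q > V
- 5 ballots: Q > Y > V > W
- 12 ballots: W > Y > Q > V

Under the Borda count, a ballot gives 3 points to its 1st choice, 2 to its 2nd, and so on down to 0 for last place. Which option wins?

Y

Borda scores:
  Y: 4·2 + 3·0 + 6·3 + 2·3 + 5·2 + 12·2 = 66
  W: 4·1 + 3·1 + 6·1 + 2·2 + 5·0 + 12·3 = 53
  V: 4·3 + 3·3 + 6·0 + 2·0 + 5·1 + 12·0 = 26
  Q: 4·0 + 3·2 + 6·2 + 2·1 + 5·3 + 12·1 = 47
Y has the highest total.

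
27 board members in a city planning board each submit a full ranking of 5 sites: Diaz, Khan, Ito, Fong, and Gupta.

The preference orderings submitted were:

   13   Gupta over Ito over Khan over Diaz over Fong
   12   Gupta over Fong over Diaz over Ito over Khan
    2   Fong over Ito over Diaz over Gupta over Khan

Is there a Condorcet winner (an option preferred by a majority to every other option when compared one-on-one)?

Head-to-head results (27 voters total):
Diaz vs Khan: Diaz wins 14–13.
Diaz vs Ito: Ito wins 15–12.
Diaz vs Fong: Fong wins 14–13.
Diaz vs Gupta: Gupta wins 25–2.
Khan vs Ito: Ito wins 27–0.
Khan vs Fong: Fong wins 14–13.
Khan vs Gupta: Gupta wins 27–0.
Ito vs Fong: Fong wins 14–13.
Ito vs Gupta: Gupta wins 25–2.
Fong vs Gupta: Gupta wins 25–2.
Gupta beats each rival — Diaz (25–2), Khan (27–0), Ito (25–2), Fong (25–2) — so Gupta is the Condorcet winner.

Yes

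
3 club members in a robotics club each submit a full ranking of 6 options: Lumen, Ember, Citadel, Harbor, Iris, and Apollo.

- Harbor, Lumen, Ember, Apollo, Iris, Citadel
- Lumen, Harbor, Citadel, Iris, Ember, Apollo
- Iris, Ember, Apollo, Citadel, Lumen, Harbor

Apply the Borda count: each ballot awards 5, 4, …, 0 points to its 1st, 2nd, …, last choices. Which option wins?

Lumen

Borda scores:
  Lumen: 4 + 5 + 1 = 10
  Ember: 3 + 1 + 4 = 8
  Citadel: 0 + 3 + 2 = 5
  Harbor: 5 + 4 + 0 = 9
  Iris: 1 + 2 + 5 = 8
  Apollo: 2 + 0 + 3 = 5
Lumen has the highest total.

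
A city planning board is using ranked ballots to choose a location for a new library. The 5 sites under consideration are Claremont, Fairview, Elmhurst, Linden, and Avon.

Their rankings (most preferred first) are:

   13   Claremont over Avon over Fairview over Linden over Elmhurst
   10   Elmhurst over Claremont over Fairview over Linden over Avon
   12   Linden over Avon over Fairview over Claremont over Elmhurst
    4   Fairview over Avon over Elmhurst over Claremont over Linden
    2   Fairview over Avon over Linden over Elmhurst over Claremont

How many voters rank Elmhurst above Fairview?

Ballots ranking Elmhurst above Fairview: 10.
Ballots ranking Fairview above Elmhurst: 13+12+4+2 = 31.
So 10 of 41 voters prefer Elmhurst to Fairview.

10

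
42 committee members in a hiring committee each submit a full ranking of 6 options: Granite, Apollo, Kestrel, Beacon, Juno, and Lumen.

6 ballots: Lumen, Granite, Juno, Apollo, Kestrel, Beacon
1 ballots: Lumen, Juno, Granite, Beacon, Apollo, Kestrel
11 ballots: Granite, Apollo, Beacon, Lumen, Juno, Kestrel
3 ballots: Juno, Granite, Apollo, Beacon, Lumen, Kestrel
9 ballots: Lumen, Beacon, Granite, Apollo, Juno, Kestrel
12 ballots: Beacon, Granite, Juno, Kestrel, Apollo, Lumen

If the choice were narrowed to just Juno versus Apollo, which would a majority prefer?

Ballots ranking Juno above Apollo: 6+1+3+12 = 22.
Ballots ranking Apollo above Juno: 11+9 = 20.
Juno wins the head-to-head, 22–20.

Juno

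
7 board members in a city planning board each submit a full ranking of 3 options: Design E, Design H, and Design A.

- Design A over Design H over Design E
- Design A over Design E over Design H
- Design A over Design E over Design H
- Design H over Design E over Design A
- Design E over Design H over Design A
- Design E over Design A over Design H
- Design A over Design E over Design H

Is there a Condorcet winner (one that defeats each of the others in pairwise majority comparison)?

Yes

Head-to-head results (7 voters total):
Design E vs Design H: Design E wins 5–2.
Design E vs Design A: Design A wins 4–3.
Design H vs Design A: Design A wins 5–2.
Design A beats each rival — Design E (4–3), Design H (5–2) — so Design A is the Condorcet winner.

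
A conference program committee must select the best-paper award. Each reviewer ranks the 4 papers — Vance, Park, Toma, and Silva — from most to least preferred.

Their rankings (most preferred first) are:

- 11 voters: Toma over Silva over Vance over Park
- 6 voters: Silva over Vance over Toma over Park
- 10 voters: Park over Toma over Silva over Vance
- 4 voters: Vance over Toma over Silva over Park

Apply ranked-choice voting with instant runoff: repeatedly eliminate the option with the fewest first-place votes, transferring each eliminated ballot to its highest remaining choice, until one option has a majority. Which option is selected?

Toma

Round 1: Toma 11, Park 10, Silva 6, Vance 4. Vance has the fewest and is eliminated.
Round 2: Toma 15, Park 10, Silva 6. Silva has the fewest and is eliminated.
Round 3: Toma 21, Park 10. Toma has a majority.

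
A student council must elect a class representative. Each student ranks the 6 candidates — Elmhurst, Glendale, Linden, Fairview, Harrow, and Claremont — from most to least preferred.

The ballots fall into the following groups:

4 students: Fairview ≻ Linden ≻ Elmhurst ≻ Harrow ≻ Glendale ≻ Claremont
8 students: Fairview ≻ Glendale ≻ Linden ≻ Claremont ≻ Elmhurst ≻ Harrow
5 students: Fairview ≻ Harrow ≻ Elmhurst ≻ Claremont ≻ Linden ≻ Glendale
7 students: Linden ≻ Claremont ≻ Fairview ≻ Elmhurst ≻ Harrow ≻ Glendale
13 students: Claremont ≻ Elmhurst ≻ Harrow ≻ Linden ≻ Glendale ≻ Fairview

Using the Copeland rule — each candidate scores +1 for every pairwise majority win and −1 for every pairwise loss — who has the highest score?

Linden

Pairwise results:
  Elmhurst vs Glendale: Elmhurst wins 29–8.
  Elmhurst vs Linden: Linden wins 19–18.
  Elmhurst vs Fairview: Fairview wins 24–13.
  Elmhurst vs Harrow: Elmhurst wins 32–5.
  Elmhurst vs Claremont: Claremont wins 28–9.
  Glendale vs Linden: Linden wins 29–8.
  Glendale vs Fairview: Fairview wins 24–13.
  Glendale vs Harrow: Harrow wins 29–8.
  Glendale vs Claremont: Claremont wins 25–12.
  Linden vs Fairview: Linden wins 20–17.
  Linden vs Harrow: Linden wins 19–18.
  Linden vs Claremont: Linden wins 19–18.
  Fairview vs Harrow: Fairview wins 24–13.
  Fairview vs Claremont: Claremont wins 20–17.
  Harrow vs Claremont: Claremont wins 28–9.
Copeland scores (wins − losses):
  Elmhurst: 2 − 3 = -1
  Glendale: 0 − 5 = -5
  Linden: 5 − 0 = 5
  Fairview: 3 − 2 = 1
  Harrow: 1 − 4 = -3
  Claremont: 4 − 1 = 3
Linden has the best Copeland score.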